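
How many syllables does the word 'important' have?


Break 'important' into syllables: im-por-tant -> im | por | tant = 3 syllables

3 syllables


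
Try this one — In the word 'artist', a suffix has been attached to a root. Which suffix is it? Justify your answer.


The word 'artist' = 'art' (root) + '-ist' (suffix). The suffix is '-ist'.

ist


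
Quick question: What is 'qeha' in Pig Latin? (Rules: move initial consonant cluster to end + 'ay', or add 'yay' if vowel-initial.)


'qeha': move consonant cluster 'q' to end and add 'ay': 'ehaqay'.

ehaqay


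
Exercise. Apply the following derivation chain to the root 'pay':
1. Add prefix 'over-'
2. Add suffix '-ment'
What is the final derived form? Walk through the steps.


Step 1: Add prefix 'over-' to 'pay' = 'overpay'
Step 2: Add suffix '-ment' to 'overpay' = 'overpayment'

overpayment


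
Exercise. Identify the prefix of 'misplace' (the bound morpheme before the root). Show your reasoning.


The word 'misplace' = 'mis' (prefix) + 'place' (root). The prefix is 'mis'.

mis


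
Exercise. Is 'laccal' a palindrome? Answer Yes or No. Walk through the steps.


Forward: 'laccal'
Reversed: 'laccal'
They are identical.

Yes


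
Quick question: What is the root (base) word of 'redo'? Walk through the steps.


Remove prefix 're' from 'redo' to get root 'do'.

do


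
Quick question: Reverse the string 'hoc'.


Reverse 'hoc' character by character: 'coh'.

coh


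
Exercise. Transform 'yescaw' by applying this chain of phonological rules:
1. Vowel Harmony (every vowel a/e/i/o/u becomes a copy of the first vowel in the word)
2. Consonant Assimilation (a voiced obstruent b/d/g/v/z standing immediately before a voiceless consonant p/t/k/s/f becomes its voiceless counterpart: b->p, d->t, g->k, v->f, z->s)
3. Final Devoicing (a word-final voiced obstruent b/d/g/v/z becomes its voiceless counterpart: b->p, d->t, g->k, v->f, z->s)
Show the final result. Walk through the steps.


Starting form: 'yescaw'
Rule 1: Vowel Harmony: all vowels become 'e' (matching first vowel). 'yescaw' -> 'yescew'
Rule 2: Consonant Assimilation: no voiced obstruent (b/d/g/v/z) stands immediately before a voiceless consonant (p/t/k/s/f). No change.
Rule 3: Final Devoicing: final consonant 'w' is not one of the voiced obstruents b/d/g/v/z. No change.
Final form: 'yescew'

yescew


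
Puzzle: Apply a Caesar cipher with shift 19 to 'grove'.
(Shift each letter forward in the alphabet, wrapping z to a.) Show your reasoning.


Shift each letter by 19: g -> z, r -> k, o -> h, v -> o, e -> x. Result: 'zkhox'.

zkhox


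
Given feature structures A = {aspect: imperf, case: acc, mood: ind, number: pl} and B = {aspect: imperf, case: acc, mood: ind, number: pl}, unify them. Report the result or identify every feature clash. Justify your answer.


Compare features:
aspect: A=imperf vs B=imperf -> unified: imperf
case: A=acc vs B=acc -> unified: acc
mood: A=ind vs B=ind -> unified: ind
number: A=pl vs B=pl -> unified: pl
No clashes found.

Unified: {aspect: imperf, case: acc, mood: ind, number: pl}


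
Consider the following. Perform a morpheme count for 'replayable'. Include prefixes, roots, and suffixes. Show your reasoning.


Decomposition: re- (prefix) + play (root) + -able (suffix) = 3 morpheme(s)

3 morphemes


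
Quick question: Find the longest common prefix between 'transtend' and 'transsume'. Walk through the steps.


Compare from the start: 5 characters match: 'trans'. Mismatch at position 6: 't' vs 's'.

trans


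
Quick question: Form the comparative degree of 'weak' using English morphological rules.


Apply comparative formation (add -er): 'weak' -> 'weaker'.

weaker


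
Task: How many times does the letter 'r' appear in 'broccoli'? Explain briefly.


Letter 'r' in 'broccoli': found at position(s) 2 = 1 occurrence(s).

1


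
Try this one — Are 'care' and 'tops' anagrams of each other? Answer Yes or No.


Sorted letters of 'care': 'acer'
Sorted letters of 'tops': 'opst'
They do not match.

No


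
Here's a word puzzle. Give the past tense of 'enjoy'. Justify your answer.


Apply rule: Add -ed. 'enjoy' becomes 'enjoyed'.

enjoyed


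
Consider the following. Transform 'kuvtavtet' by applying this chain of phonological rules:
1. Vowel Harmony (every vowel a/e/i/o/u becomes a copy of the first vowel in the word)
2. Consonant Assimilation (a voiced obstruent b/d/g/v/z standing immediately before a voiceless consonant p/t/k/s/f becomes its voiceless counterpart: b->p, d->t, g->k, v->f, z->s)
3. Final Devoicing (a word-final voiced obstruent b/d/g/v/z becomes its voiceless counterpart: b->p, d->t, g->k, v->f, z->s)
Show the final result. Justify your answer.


Starting form: 'kuvtavtet'
Rule 1: Vowel Harmony: all vowels become 'u' (matching first vowel). 'kuvtavtet' -> 'kuvtuvtut'
Rule 2: Consonant Assimilation: voiced obstruent before voiceless consonant becomes voiceless ('vt' -> 'ft', 'vt' -> 'ft'). 'kuvtuvtut' -> 'kuftuftut'
Rule 3: Final Devoicing: final consonant 't' is not one of the voiced obstruents b/d/g/v/z. No change.
Final form: 'kuftuftut'

kuftuftut


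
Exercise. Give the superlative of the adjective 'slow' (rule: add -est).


Apply superlative formation (add -est): 'slow' -> 'slowest'.

slowest


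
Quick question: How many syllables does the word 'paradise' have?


Break 'paradise' into syllables: par-a-dise -> par | a | dise = 3 syllables

3 syllables


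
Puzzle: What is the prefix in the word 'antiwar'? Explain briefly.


The word 'antiwar' = 'anti' (prefix) + 'war' (root). The prefix is 'anti'.

anti


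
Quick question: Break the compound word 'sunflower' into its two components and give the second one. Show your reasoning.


Split 'sunflower' into 'sun' + 'flower'. The second part is 'flower'.

flower


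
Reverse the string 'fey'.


Reverse 'fey' character by character: 'yef'.

yef


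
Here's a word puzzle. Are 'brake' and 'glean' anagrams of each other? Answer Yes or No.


Sorted letters of 'brake': 'abekr'
Sorted letters of 'glean': 'aegln'
They do not match.

No


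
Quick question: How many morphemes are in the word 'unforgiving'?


Decomposition: un- (prefix) + forgive (root) + -ing (suffix) = 3 morpheme(s)

3 morphemes


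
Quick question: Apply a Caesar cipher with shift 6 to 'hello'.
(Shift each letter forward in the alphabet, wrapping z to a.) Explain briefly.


Shift each letter by 6: h -> n, e -> k, l -> r, l -> r, o -> u. Result: 'nkrru'.

nkrru


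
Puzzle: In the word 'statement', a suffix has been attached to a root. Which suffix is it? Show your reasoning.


The word 'statement' = 'state' (root) + '-ment' (suffix). The suffix is '-ment'.

ment


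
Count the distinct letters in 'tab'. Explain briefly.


Unique letters in 'tab': {a, b, t} = 3 distinct letters.

3


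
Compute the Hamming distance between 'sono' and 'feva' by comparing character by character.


Alignment:
Position 1: 's' vs 'f' = DIFFER
Position 2: 'o' vs 'e' = DIFFER
Position 3: 'n' vs 'v' = DIFFER
Position 4: 'o' vs 'a' = DIFFER
Total differences: 4

4


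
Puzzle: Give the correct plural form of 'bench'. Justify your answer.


Apply rule: Add -es (sibilant/fricative ending). 'bench' becomes 'benches'.

benches


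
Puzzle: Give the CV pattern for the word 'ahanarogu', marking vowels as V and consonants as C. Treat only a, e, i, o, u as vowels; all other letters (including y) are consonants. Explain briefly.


Letter mapping: a = V, h = C, a = V, n = C, a = V, r = C, o = V, g = C, u = V.

VCVCVCVCV


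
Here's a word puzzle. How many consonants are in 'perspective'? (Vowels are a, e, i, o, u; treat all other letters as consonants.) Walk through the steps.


Consonants in 'perspective': p, r, s, p, c, t, v = 7 consonants.

7


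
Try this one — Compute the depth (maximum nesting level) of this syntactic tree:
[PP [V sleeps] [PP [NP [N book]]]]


Count bracket nesting levels:
'[' at pos 0: depth = 1
'[' at pos 4: depth = 2
'[' at pos 15: depth = 2
'[' at pos 19: depth = 3
'[' at pos 23: depth = 4
Maximum depth reached: 4

4


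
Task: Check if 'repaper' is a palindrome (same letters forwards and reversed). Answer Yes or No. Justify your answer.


Forward: 'repaper'
Reversed: 'repaper'
They are identical.

Yes


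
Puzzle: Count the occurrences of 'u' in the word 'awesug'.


Letter 'u' in 'awesug': found at position(s) 5 = 1 occurrence(s).

1


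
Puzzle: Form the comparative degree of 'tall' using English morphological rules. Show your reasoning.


Apply comparative formation (add -er): 'tall' -> 'taller'.

taller


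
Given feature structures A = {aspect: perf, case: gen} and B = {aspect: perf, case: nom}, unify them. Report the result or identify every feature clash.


Compare features:
aspect: A=perf vs B=perf -> unified: perf
case: A=gen vs B=nom -> CLASH
Clash detected on feature 'case' (gen vs nom); unification fails.

CLASH on 'case' (gen vs nom)


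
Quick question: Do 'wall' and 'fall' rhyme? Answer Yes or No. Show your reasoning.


Rime (stressed vowel + following sounds) of 'wall': -all = /ɔːl/
Rime of 'fall': -all = /ɔːl/
/ɔːl/ and /ɔːl/ are the same ending sound, so the words rhyme.

Yes


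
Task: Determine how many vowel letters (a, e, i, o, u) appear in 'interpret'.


Vowels in 'interpret': i, e, e = 3 vowels.

3


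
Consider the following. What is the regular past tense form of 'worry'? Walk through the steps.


Apply rule: Change -y to -ied. 'worry' becomes 'worried'.

worried


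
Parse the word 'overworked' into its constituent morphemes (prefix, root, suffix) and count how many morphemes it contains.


Step 1: Identify prefix: 'over' (meaning: excessively)
Step 2: Identify root: 'work'
Step 3: Identify suffix(es): 'ed'
Decomposition: over- (prefix: excessively) + work (root) + -ed (suffix: past)
Total morphemes: 3

3 morphemes (over- (prefix: excessively) + work (root) + -ed (suffix: past))


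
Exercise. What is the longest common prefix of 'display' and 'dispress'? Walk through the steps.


Compare from the start: 4 characters match: 'disp'. Mismatch at position 5: 'l' vs 'r'.

disp


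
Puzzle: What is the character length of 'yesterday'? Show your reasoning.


Spell out 'yesterday' and number each letter: y(1), e(2), s(3), t(4), e(5), r(6), d(7), a(8), y(9). Total: 9 letters.

9


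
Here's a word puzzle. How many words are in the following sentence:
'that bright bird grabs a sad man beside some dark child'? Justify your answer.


Split into words: that | bright | bird | grabs | a | sad | man | beside | some | dark | child = 11 words.

11


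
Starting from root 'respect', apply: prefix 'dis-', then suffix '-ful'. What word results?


Step 1: Add prefix 'dis-' to 'respect' = 'disrespect'
Step 2: Add suffix '-ful' to 'disrespect' = 'disrespectful'

disrespectful


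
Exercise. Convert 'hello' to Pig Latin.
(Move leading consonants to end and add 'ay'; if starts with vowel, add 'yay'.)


'hello': move consonant cluster 'h' to end and add 'ay': 'ellohay'.

ellohay


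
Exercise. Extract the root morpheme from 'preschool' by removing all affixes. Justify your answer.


Remove prefix 'pre' from 'preschool' to get root 'school'.

school


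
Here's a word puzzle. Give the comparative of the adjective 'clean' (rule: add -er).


Apply comparative formation (add -er): 'clean' -> 'cleaner'.

cleaner


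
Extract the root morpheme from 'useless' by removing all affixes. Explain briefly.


Remove suffix '-less' from 'useless' to get root 'use'.

use


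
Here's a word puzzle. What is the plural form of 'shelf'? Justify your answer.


Apply rule: Change -f to -ves. 'shelf' becomes 'shelves'.

shelves


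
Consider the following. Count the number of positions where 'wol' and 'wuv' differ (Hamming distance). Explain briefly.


Alignment:
Position 1: 'w' vs 'w' = match
Position 2: 'o' vs 'u' = DIFFER
Position 3: 'l' vs 'v' = DIFFER
Total differences: 2

2


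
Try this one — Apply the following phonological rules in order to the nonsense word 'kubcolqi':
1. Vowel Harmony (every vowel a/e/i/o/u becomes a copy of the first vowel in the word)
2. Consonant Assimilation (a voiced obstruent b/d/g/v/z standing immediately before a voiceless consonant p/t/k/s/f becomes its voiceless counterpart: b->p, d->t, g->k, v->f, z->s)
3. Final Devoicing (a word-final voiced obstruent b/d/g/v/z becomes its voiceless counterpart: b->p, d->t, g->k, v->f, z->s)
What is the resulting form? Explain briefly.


Starting form: 'kubcolqi'
Rule 1: Vowel Harmony: all vowels become 'u' (matching first vowel). 'kubcolqi' -> 'kubculqu'
Rule 2: Consonant Assimilation: no voiced obstruent (b/d/g/v/z) stands immediately before a voiceless consonant (p/t/k/s/f). No change.
Rule 3: Final Devoicing: the word ends in the vowel 'u', not a consonant. No change.
Final form: 'kubculqu'

kubculqu


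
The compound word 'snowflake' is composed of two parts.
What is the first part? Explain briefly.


Split 'snowflake' into 'snow' + 'flake'. The first part is 'snow'.

snow


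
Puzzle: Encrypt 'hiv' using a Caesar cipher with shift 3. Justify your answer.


Shift each letter by 3: h -> k, i -> l, v -> y. Result: 'kly'.

kly


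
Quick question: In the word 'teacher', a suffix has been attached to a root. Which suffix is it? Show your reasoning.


The word 'teacher' = 'teach' (root) + '-er' (suffix). The suffix is '-er'.

er


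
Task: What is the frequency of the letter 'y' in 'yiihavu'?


Letter 'y' in 'yiihavu': found at position(s) 1 = 1 occurrence(s).

1


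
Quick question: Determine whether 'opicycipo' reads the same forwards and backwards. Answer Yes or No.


Forward: 'opicycipo'
Reversed: 'opicycipo'
They are identical.

Yes


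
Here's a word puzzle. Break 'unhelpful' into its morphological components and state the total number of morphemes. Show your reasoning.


Step 1: Identify prefix: 'un' (meaning: not/reverse)
Step 2: Identify root: 'help'
Step 3: Identify suffix(es): 'ful'
Decomposition: un- (prefix: not/reverse) + help (root) + -ful (suffix: full of)
Total morphemes: 3

3 morphemes (un- (prefix: not/reverse) + help (root) + -ful (suffix: full of))


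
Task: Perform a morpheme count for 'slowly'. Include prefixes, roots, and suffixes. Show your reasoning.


Decomposition: slow (root) + -ly (suffix) = 2 morpheme(s)

2 morphemes


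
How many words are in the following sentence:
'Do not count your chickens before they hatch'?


Split into words: Do | not | count | your | chickens | before | they | hatch = 8 words.

8


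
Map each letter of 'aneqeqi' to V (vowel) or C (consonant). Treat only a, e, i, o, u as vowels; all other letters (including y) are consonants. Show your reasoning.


Letter mapping: a = V, n = C, e = V, q = C, e = V, q = C, i = V.

VCVCVCV


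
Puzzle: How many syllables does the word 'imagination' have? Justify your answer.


Break 'imagination' into syllables: i-mag-i-na-tion -> i | mag | i | na | tion = 5 syllables

5 syllables


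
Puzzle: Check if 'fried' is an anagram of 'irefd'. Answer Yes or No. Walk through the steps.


Sorted letters of 'fried': 'defir'
Sorted letters of 'irefd': 'defir'
They match.

Yes


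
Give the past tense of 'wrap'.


Apply rule: Double final consonant and add -ed. 'wrap' becomes 'wrapped'.

wrapped


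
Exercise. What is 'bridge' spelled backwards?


Reverse 'bridge' character by character: 'egdirb'.

egdirb


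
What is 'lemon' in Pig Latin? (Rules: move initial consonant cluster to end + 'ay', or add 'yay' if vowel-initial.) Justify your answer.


'lemon': move consonant cluster 'l' to end and add 'ay': 'emonlay'.

emonlay


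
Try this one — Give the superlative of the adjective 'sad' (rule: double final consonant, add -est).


Apply superlative formation (double final consonant, add -est): 'sad' -> 'saddest'.

saddest


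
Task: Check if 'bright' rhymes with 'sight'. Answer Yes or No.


Rime (stressed vowel + following sounds) of 'bright': -ight = /aɪt/
Rime of 'sight': -ight = /aɪt/
/aɪt/ and /aɪt/ are the same ending sound, so the words rhyme.

Yes


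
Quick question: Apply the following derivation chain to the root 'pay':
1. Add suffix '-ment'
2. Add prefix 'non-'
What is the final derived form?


Step 1: Add suffix '-ment' to 'pay' = 'payment'
Step 2: Add prefix 'non-' to 'payment' = 'nonpayment'

nonpayment


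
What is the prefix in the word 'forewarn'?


The word 'forewarn' = 'fore' (prefix) + 'warn' (root). The prefix is 'fore'.

fore


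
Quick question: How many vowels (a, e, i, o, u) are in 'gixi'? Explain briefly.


Vowels in 'gixi': i, i = 2 vowels.

2


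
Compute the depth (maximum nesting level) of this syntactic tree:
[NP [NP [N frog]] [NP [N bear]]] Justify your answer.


Count bracket nesting levels:
'[' at pos 0: depth = 1
'[' at pos 4: depth = 2
'[' at pos 8: depth = 3
'[' at pos 18: depth = 2
'[' at pos 22: depth = 3
Maximum depth reached: 3

3


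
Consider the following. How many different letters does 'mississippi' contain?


Unique letters in 'mississippi': {i, m, p, s} = 4 distinct letters.

4


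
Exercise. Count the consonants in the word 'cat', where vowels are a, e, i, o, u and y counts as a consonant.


Consonants in 'cat': c, t = 2 consonants.

2


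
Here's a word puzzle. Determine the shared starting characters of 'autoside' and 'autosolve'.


Compare from the start: 5 characters match: 'autos'. Mismatch at position 6: 'i' vs 'o'.

autos


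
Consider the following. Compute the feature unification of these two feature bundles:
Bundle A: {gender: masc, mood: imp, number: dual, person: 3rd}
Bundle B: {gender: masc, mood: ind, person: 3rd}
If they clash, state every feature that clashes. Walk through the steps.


Compare features:
gender: A=masc vs B=masc -> unified: masc
mood: A=imp vs B=ind -> CLASH
number: A=dual vs B=_ -> unified: dual
person: A=3rd vs B=3rd -> unified: 3rd
Clash detected on feature 'mood' (imp vs ind); unification fails.

CLASH on 'mood' (imp vs ind)


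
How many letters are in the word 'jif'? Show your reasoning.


Spell out 'jif' and number each letter: j(1), i(2), f(3). Total: 3 letters.

3


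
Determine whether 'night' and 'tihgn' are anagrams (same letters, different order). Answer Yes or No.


Sorted letters of 'night': 'ghint'
Sorted letters of 'tihgn': 'ghint'
They match.

Yes


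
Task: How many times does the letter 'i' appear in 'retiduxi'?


Letter 'i' in 'retiduxi': found at position(s) 4, 8 = 2 occurrence(s).

2


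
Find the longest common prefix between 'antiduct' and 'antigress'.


Compare from the start: 4 characters match: 'anti'. Mismatch at position 5: 'd' vs 'g'.

anti


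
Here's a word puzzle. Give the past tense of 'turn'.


Apply rule: Add -ed. 'turn' becomes 'turned'.

turned


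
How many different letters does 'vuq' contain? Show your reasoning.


Unique letters in 'vuq': {q, u, v} = 3 distinct letters.

3


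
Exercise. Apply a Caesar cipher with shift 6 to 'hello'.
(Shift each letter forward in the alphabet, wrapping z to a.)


Shift each letter by 6: h -> n, e -> k, l -> r, l -> r, o -> u. Result: 'nkrru'.

nkrru


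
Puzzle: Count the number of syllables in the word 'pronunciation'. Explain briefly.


Break 'pronunciation' into syllables: pro-nun-ci-a-tion -> pro | nun | ci | a | tion = 5 syllables

5 syllables


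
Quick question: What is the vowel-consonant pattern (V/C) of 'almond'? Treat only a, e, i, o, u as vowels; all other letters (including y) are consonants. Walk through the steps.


Letter mapping: a = V, l = C, m = C, o = V, n = C, d = C.

VCCVCC


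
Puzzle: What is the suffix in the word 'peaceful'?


The word 'peaceful' = 'peace' (root) + '-ful' (suffix). The suffix is '-ful'.

ful


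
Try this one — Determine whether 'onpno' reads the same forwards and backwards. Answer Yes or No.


Forward: 'onpno'
Reversed: 'onpno'
They are identical.

Yes


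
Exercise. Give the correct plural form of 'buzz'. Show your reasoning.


Apply rule: Add -es (sibilant/fricative ending). 'buzz' becomes 'buzzes'.

buzzes


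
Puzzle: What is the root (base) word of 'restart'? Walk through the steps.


Remove prefix 're' from 'restart' to get root 'start'.

start


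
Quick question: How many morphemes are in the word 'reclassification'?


Decomposition: re- (prefix) + class (root) + -ify (suffix) + -ation (suffix) = 4 morpheme(s)

4 morphemes


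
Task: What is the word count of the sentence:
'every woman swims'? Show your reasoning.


Split into words: every | woman | swims = 3 words.

3


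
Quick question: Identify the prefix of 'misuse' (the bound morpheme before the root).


The word 'misuse' = 'mis' (prefix) + 'use' (root). The prefix is 'mis'.

mis


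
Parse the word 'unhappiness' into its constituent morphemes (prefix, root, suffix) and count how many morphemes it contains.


Step 1: Identify prefix: 'un' (meaning: not/reverse)
Step 2: Identify root: 'happy'
Step 3: Identify suffix(es): 'ness'
Decomposition: un- (prefix: not/reverse) + happy (root) + -ness (suffix: state of)
Total morphemes: 3

3 morphemes (un- (prefix: not/reverse) + happy (root) + -ness (suffix: state of))


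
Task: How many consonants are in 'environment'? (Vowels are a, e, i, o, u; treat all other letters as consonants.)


Consonants in 'environment': n, v, r, n, m, n, t = 7 consonants.

7


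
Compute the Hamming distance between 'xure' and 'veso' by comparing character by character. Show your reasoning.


Alignment:
Position 1: 'x' vs 'v' = DIFFER
Position 2: 'u' vs 'e' = DIFFER
Position 3: 'r' vs 's' = DIFFER
Position 4: 'e' vs 'o' = DIFFER
Total differences: 4

4


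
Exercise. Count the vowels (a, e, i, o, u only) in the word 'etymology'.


Vowels in 'etymology': e, o, o = 3 vowels.

3


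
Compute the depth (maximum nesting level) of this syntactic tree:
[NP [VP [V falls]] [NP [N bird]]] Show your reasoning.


Count bracket nesting levels:
'[' at pos 0: depth = 1
'[' at pos 4: depth = 2
'[' at pos 8: depth = 3
'[' at pos 19: depth = 2
'[' at pos 23: depth = 3
Maximum depth reached: 3

3


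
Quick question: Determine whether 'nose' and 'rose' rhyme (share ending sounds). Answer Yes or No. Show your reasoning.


Rime (stressed vowel + following sounds) of 'nose': -ose = /oʊz/
Rime of 'rose': -ose = /oʊz/
/oʊz/ and /oʊz/ are the same ending sound, so the words rhyme.

Yes


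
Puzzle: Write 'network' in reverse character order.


Reverse 'network' character by character: 'krowten'.

krowten


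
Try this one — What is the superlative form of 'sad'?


Apply superlative formation (double final consonant, add -est): 'sad' -> 'saddest'.

saddest


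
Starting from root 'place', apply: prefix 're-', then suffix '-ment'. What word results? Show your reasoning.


Step 1: Add prefix 're-' to 'place' = 'replace'
Step 2: Add suffix '-ment' to 'replace' = 'replacement'

replacement


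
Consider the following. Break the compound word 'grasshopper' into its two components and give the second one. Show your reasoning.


Split 'grasshopper' into 'grass' + 'hopper'. The second part is 'hopper'.

hopper


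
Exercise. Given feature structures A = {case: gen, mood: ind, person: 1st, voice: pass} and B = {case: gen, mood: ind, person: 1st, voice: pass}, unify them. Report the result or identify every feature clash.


Compare features:
case: A=gen vs B=gen -> unified: gen
mood: A=ind vs B=ind -> unified: ind
person: A=1st vs B=1st -> unified: 1st
voice: A=pass vs B=pass -> unified: pass
No clashes found.

Unified: {case: gen, mood: ind, person: 1st, voice: pass}


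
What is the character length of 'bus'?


Spell out 'bus' and number each letter: b(1), u(2), s(3). Total: 3 letters.

3


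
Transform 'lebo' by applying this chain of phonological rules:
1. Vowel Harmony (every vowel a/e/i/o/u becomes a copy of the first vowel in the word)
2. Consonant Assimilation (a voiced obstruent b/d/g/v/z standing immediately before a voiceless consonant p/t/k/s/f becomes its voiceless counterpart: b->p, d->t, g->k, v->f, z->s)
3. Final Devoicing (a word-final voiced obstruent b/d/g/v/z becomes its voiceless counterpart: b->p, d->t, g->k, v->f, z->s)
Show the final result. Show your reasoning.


Starting form: 'lebo'
Rule 1: Vowel Harmony: all vowels become 'e' (matching first vowel). 'lebo' -> 'lebe'
Rule 2: Consonant Assimilation: no voiced obstruent (b/d/g/v/z) stands immediately before a voiceless consonant (p/t/k/s/f). No change.
Rule 3: Final Devoicing: the word ends in the vowel 'e', not a consonant. No change.
Final form: 'lebe'

lebe


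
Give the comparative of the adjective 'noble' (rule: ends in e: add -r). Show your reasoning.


Apply comparative formation (ends in e: add -r): 'noble' -> 'nobler'.

nobler


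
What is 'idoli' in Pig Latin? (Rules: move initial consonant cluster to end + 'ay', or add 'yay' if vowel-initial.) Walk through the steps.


'idoli' starts with a vowel, so add 'yay': 'idoliyay'.

idoliyay


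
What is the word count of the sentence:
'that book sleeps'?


Split into words: that | book | sleeps = 3 words.

3


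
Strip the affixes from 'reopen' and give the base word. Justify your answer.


Remove prefix 're' from 'reopen' to get root 'open'.

open


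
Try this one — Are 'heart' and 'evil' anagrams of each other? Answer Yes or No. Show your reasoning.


Sorted letters of 'heart': 'aehrt'
Sorted letters of 'evil': 'eilv'
They do not match.

No


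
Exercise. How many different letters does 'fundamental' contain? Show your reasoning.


Unique letters in 'fundamental': {a, d, e, f, l, m, n, t, u} = 9 distinct letters.

9


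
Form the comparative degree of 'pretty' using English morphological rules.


Apply comparative formation (consonant + y: change y to i, add -er): 'pretty' -> 'prettier'.

prettier


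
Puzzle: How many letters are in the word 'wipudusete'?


Spell out 'wipudusete' and number each letter: w(1), i(2), p(3), u(4), d(5), u(6), s(7), e(8), t(9), e(10). Total: 10 letters.

10


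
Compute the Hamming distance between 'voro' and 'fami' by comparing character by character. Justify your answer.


Alignment:
Position 1: 'v' vs 'f' = DIFFER
Position 2: 'o' vs 'a' = DIFFER
Position 3: 'r' vs 'm' = DIFFER
Position 4: 'o' vs 'i' = DIFFER
Total differences: 4

4


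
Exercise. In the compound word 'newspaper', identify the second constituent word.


Split 'newspaper' into 'news' + 'paper'. The second part is 'paper'.

paper


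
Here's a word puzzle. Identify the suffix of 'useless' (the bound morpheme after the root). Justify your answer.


The word 'useless' = 'use' (root) + '-less' (suffix). The suffix is '-less'.

less


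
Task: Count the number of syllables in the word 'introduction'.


Break 'introduction' into syllables: in-tro-duc-tion -> in | tro | duc | tion = 4 syllables

4 syllables


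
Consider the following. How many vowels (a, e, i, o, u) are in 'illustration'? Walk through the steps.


Vowels in 'illustration': i, u, a, i, o = 5 vowels.

5


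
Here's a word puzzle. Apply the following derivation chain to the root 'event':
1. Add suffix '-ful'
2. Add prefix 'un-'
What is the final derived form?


Step 1: Add suffix '-ful' to 'event' = 'eventful'
Step 2: Add prefix 'un-' to 'eventful' = 'uneventful'

uneventful


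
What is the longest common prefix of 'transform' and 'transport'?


Compare from the start: 5 characters match: 'trans'. Mismatch at position 6: 'f' vs 'p'.

trans


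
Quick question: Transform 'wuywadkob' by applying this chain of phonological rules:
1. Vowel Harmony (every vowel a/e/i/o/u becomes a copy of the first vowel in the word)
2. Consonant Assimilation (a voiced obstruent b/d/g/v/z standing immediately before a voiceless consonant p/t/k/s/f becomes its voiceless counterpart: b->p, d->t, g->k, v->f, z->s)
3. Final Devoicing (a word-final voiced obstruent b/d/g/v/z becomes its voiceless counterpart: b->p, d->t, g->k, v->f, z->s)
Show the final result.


Starting form: 'wuywadkob'
Rule 1: Vowel Harmony: all vowels become 'u' (matching first vowel). 'wuywadkob' -> 'wuywudkub'
Rule 2: Consonant Assimilation: voiced obstruent before voiceless consonant becomes voiceless ('dk' -> 'tk'). 'wuywudkub' -> 'wuywutkub'
Rule 3: Final Devoicing: word-final voiced obstruent 'b' becomes voiceless 'p'. 'wuywutkub' -> 'wuywutkup'
Final form: 'wuywutkup'

wuywutkup


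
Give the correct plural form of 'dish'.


Apply rule: Add -es (sibilant/fricative ending). 'dish' becomes 'dishes'.

dishes


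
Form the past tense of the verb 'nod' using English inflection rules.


Apply rule: Double final consonant and add -ed. 'nod' becomes 'nodded'.

nodded


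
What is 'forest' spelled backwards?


Reverse 'forest' character by character: 'tserof'.

tserof


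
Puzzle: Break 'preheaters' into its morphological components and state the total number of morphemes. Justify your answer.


Step 1: Identify prefix: 'pre' (meaning: before)
Step 2: Identify root: 'heat'
Step 3: Identify suffix(es): 'er, s'
Decomposition: pre- (prefix: before) + heat (root) + -er (suffix: one who) + -s (plural)
Total morphemes: 4

4 morphemes (pre- (prefix: before) + heat (root) + -er (suffix: one who) + -s (plural))


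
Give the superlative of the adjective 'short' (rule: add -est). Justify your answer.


Apply superlative formation (add -est): 'short' -> 'shortest'.

shortest


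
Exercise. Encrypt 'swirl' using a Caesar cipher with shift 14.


Shift each letter by 14: s -> g, w -> k, i -> w, r -> f, l -> z. Result: 'gkwfz'.

gkwfz


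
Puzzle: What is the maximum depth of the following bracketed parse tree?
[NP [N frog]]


Count bracket nesting levels:
'[' at pos 0: depth = 1
'[' at pos 4: depth = 2
Maximum depth reached: 2

2


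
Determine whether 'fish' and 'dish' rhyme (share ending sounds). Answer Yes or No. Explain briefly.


Rime (stressed vowel + following sounds) of 'fish': -ish = /ɪʃ/
Rime of 'dish': -ish = /ɪʃ/
/ɪʃ/ and /ɪʃ/ are the same ending sound, so the words rhyme.

Yes


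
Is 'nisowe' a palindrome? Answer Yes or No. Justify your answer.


Forward: 'nisowe'
Reversed: 'ewosin'
They differ.

No


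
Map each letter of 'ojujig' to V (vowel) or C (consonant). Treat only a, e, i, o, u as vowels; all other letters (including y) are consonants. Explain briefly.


Letter mapping: o = V, j = C, u = V, j = C, i = V, g = C.

VCVCVC


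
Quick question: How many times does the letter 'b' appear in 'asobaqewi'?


Letter 'b' in 'asobaqewi': found at position(s) 4 = 1 occurrence(s).

1


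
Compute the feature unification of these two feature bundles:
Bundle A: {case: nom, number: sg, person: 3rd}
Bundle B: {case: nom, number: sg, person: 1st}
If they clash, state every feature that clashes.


Compare features:
case: A=nom vs B=nom -> unified: nom
number: A=sg vs B=sg -> unified: sg
person: A=3rd vs B=1st -> CLASH
Clash detected on feature 'person' (3rd vs 1st); unification fails.

CLASH on 'person' (3rd vs 1st)


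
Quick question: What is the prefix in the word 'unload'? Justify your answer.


The word 'unload' = 'un' (prefix) + 'load' (root). The prefix is 'un'.

un


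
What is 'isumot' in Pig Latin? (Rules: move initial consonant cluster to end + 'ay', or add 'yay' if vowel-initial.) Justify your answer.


'isumot' starts with a vowel, so add 'yay': 'isumotyay'.

isumotyay


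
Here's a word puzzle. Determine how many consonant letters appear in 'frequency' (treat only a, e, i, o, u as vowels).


Consonants in 'frequency': f, r, q, n, c, y = 6 consonants.

6


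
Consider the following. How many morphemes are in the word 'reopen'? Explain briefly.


Decomposition: re- (prefix) + open (root) = 2 morpheme(s)

2 morphemes


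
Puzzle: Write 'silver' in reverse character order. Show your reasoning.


Reverse 'silver' character by character: 'revlis'.

revlis


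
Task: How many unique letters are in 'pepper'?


Unique letters in 'pepper': {e, p, r} = 3 distinct letters.

3


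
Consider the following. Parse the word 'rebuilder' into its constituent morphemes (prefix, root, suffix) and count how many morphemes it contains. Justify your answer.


Step 1: Identify prefix: 're' (meaning: again)
Step 2: Identify root: 'build'
Step 3: Identify suffix(es): 'er'
Decomposition: re- (prefix: again) + build (root) + -er (suffix: one who)
Total morphemes: 3

3 morphemes (re- (prefix: again) + build (root) + -er (suffix: one who))


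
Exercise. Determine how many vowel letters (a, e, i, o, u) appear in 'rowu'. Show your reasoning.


Vowels in 'rowu': o, u = 2 vowels.

2


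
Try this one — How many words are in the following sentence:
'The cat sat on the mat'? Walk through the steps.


Split into words: The | cat | sat | on | the | mat = 6 words.

6


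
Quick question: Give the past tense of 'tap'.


Apply rule: Double final consonant and add -ed. 'tap' becomes 'tapped'.

tapped


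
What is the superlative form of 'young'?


Apply superlative formation (add -est): 'young' -> 'youngest'.

youngest


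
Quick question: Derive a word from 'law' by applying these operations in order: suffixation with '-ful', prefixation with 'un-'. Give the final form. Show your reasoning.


Step 1: Add suffix '-ful' to 'law' = 'lawful'
Step 2: Add prefix 'un-' to 'lawful' = 'unlawful'

unlawful


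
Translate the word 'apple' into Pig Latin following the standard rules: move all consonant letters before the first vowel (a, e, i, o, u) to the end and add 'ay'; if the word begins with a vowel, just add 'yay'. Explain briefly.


'apple' starts with a vowel, so add 'yay': 'appleyay'.

appleyay


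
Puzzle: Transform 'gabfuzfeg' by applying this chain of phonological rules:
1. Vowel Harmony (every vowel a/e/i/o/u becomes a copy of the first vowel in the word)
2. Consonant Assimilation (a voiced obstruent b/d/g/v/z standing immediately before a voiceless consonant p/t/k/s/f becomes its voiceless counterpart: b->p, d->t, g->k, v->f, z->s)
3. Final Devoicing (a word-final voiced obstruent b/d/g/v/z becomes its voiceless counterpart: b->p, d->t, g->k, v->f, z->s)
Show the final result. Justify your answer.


Starting form: 'gabfuzfeg'
Rule 1: Vowel Harmony: all vowels become 'a' (matching first vowel). 'gabfuzfeg' -> 'gabfazfag'
Rule 2: Consonant Assimilation: voiced obstruent before voiceless consonant becomes voiceless ('bf' -> 'pf', 'zf' -> 'sf'). 'gabfazfag' -> 'gapfasfag'
Rule 3: Final Devoicing: word-final voiced obstruent 'g' becomes voiceless 'k'. 'gapfasfag' -> 'gapfasfak'
Final form: 'gapfasfak'

gapfasfak


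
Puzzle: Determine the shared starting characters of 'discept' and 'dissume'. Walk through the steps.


Compare from the start: 3 characters match: 'dis'. Mismatch at position 4: 'c' vs 's'.

dis


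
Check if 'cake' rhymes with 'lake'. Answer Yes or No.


Rime (stressed vowel + following sounds) of 'cake': -ake = /eɪk/
Rime of 'lake': -ake = /eɪk/
/eɪk/ and /eɪk/ are the same ending sound, so the words rhyme.

Yes


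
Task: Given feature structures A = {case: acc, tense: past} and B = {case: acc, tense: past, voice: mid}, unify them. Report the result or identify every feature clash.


Compare features:
case: A=acc vs B=acc -> unified: acc
tense: A=past vs B=past -> unified: past
voice: A=_ vs B=mid -> unified: mid
No clashes found.

Unified: {case: acc, tense: past, voice: mid}


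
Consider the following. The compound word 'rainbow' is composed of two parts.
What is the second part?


Split 'rainbow' into 'rain' + 'bow'. The second part is 'bow'.

bow


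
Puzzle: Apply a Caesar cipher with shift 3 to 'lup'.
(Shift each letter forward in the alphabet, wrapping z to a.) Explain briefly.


Shift each letter by 3: l -> o, u -> x, p -> s. Result: 'oxs'.

oxs


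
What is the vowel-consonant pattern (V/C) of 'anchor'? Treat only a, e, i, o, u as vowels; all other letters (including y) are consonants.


Letter mapping: a = V, n = C, c = C, h = C, o = V, r = C.

VCCCVC


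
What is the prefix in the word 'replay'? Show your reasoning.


The word 'replay' = 're' (prefix) + 'play' (root). The prefix is 're'.

re


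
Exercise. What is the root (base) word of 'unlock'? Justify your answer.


Remove prefix 'un' from 'unlock' to get root 'lock'.

lock


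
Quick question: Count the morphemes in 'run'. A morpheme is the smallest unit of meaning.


Decomposition: run (free morpheme) = 1 morpheme(s)

1 morphemes


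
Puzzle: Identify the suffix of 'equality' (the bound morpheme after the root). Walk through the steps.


The word 'equality' = 'equal' (root) + '-ity' (suffix). The suffix is '-ity'.

ity


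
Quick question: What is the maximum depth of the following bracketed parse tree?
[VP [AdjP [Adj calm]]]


Count bracket nesting levels:
'[' at pos 0: depth = 1
'[' at pos 4: depth = 2
'[' at pos 10: depth = 3
Maximum depth reached: 3

3


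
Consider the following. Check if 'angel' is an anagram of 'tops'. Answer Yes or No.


Sorted letters of 'angel': 'aegln'
Sorted letters of 'tops': 'opst'
They do not match.

No


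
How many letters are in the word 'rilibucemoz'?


Spell out 'rilibucemoz' and number each letter: r(1), i(2), l(3), i(4), b(5), u(6), c(7), e(8), m(9), o(10), z(11). Total: 11 letters.

11


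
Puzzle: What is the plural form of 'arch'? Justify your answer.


Apply rule: Add -es (sibilant/fricative ending). 'arch' becomes 'arches'.

arches


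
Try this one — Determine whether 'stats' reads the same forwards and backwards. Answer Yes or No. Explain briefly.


Forward: 'stats'
Reversed: 'stats'
They are identical.

Yes


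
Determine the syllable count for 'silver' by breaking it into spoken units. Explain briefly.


Break 'silver' into syllables: sil-ver -> sil | ver = 2 syllables

2 syllables


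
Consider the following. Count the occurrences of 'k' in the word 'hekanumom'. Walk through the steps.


Letter 'k' in 'hekanumom': found at position(s) 3 = 1 occurrence(s).

1


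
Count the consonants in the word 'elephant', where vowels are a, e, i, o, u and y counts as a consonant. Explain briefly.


Consonants in 'elephant': l, p, h, n, t = 5 consonants.

5


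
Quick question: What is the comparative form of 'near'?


Apply comparative formation (add -er): 'near' -> 'nearer'.

nearer


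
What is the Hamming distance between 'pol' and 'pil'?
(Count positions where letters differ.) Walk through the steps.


Alignment:
Position 1: 'p' vs 'p' = match
Position 2: 'o' vs 'i' = DIFFER
Position 3: 'l' vs 'l' = match
Total differences: 1

1


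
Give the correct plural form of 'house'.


Apply rule: Add -s. 'house' becomes 'houses'.

houses


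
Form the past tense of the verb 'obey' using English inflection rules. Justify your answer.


Apply rule: Add -ed. 'obey' becomes 'obeyed'.

obeyed


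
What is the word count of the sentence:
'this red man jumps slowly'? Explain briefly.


Split into words: this | red | man | jumps | slowly = 5 words.

5


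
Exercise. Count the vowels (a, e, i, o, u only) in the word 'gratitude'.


Vowels in 'gratitude': a, i, u, e = 4 vowels.

4


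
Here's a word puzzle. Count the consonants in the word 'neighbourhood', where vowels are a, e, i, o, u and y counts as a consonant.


Consonants in 'neighbourhood': n, g, h, b, r, h, d = 7 consonants.

7
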